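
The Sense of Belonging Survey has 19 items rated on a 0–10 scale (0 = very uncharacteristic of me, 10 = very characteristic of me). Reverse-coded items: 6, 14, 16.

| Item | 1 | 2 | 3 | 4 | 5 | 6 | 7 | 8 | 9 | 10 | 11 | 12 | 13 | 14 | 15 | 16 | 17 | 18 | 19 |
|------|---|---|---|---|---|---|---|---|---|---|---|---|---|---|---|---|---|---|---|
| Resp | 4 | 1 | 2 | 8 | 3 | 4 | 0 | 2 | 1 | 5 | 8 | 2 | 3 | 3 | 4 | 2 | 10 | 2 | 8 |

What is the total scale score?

Reversing items 6, 14 and 16 with 10 − raw:
Total = 4 + 1 + 2 + 8 + 3 + (10−4) + 0 + 2 + 1 + 5 + 8 + 2 + 3 + (10−3) + 4 + (10−2) + 10 + 2 + 8
      = 4 + 1 + 2 + 8 + 3 + 6 + 0 + 2 + 1 + 5 + 8 + 2 + 3 + 7 + 4 + 8 + 10 + 2 + 8 = 84

84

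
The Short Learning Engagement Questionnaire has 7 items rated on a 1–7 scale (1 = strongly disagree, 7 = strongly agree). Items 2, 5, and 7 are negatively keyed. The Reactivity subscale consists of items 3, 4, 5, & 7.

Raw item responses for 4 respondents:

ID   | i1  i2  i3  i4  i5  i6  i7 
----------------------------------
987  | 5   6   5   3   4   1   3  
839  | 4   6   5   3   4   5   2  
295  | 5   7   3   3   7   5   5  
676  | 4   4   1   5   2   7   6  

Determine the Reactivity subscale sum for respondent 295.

Respondent 295 raw: 5, 7, 3, 3, 7, 5, 5.
Reactivity items: 3, 4, 5, 7.
Reverse-coded (reverse-coded value = 8 − response):
  item 3: 3
  item 4: 3
  item 5: 8 − 7 = 1
  item 7: 8 − 5 = 3
Sum = 3 + 3 + 1 + 3 = 10

10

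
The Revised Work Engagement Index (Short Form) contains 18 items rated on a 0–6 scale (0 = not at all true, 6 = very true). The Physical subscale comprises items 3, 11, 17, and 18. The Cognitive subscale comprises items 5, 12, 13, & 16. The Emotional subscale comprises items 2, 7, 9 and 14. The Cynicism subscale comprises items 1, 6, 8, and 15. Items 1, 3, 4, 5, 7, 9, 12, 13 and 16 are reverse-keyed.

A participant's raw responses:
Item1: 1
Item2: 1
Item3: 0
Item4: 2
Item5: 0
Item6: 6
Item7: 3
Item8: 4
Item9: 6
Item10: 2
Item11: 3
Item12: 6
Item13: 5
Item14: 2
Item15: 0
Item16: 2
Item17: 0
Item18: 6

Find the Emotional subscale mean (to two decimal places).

1.50

Emotional items: 2, 7, 9, 14.
Of these, items 7 & 9 are reverse-keyed; reversed = (0+6) − raw = 6 − raw.
  item 2: 1
  item 7: 6 − 3 = 3
  item 9: 6 − 6 = 0
  item 14: 2
Sum = 1 + 3 + 0 + 2 = 6
Mean = 6 / 4 = 1.50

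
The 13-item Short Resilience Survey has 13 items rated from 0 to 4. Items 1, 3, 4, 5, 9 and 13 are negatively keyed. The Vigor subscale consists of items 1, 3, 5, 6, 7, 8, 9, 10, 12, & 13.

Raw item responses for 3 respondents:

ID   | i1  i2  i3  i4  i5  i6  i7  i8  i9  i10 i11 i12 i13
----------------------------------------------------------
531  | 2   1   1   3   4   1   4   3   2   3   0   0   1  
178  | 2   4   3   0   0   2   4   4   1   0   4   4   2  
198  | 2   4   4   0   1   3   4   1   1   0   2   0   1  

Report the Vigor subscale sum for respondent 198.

19

Respondent 198 raw: 2, 4, 4, 0, 1, 3, 4, 1, 1, 0, 2, 0, 1.
Vigor items: 1, 3, 5, 6, 7, 8, 9, 10, 12, 13.
Reverse-coded (reversed = (0+4) − raw = 4 − raw):
  item 1: 4 − 2 = 2
  item 3: 4 − 4 = 0
  item 5: 4 − 1 = 3
  item 6: 3
  item 7: 4
  item 8: 1
  item 9: 4 − 1 = 3
  item 10: 0
  item 12: 0
  item 13: 4 − 1 = 3
Sum = 2 + 0 + 3 + 3 + 4 + 1 + 3 + 0 + 0 + 3 = 19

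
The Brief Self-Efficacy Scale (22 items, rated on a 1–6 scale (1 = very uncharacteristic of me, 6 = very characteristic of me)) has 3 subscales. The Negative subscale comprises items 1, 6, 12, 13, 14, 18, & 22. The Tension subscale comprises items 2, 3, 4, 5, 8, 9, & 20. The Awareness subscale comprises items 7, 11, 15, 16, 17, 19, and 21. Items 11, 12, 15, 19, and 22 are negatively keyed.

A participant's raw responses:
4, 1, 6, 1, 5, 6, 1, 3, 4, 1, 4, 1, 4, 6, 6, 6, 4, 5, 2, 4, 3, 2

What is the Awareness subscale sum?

Awareness items: 7, 11, 15, 16, 17, 19, 21.
Of these, items 11, 15 and 19 are negatively keyed; reverse-coded value = 7 − response.
  item 7: 1
  item 11: 7 − 4 = 3
  item 15: 7 − 6 = 1
  item 16: 6
  item 17: 4
  item 19: 7 − 2 = 5
  item 21: 3
Sum = 1 + 3 + 1 + 6 + 4 + 5 + 3 = 23

23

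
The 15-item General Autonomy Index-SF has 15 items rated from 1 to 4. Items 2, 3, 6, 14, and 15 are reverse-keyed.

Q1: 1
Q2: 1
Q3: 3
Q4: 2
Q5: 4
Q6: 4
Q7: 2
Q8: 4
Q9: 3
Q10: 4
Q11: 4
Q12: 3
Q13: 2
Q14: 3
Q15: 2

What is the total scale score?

41

Raw sum = 42. Reverse-keyed items: 2, 3, 6, 14, 15; their raw sum = 13.
Each reversal replaces raw with 5 − raw, changing the total by 5 − 2·raw per item.
Total = 42 + 5·5 − 2·13 = 42 + 25 − 26 = 41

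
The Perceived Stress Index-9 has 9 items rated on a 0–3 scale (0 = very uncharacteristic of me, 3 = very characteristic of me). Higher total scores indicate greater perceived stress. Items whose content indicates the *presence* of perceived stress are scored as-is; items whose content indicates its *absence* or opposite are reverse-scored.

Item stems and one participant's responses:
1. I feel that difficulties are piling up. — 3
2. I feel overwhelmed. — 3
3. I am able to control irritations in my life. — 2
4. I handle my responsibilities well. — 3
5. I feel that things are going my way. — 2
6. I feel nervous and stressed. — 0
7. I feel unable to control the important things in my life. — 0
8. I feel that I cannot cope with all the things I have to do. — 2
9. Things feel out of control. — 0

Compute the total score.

10

Items 3, 4, 5 describe the absence/opposite of perceived stress → reverse-score.
reverse-coded value = 3 − response.
  item 1: 3
  item 2: 3
  item 3: 3 − 2 = 1
  item 4: 3 − 3 = 0
  item 5: 3 − 2 = 1
  item 6: 0
  item 7: 0
  item 8: 2
  item 9: 0
Total = 3 + 3 + 1 + 0 + 1 + 0 + 0 + 2 + 0 = 10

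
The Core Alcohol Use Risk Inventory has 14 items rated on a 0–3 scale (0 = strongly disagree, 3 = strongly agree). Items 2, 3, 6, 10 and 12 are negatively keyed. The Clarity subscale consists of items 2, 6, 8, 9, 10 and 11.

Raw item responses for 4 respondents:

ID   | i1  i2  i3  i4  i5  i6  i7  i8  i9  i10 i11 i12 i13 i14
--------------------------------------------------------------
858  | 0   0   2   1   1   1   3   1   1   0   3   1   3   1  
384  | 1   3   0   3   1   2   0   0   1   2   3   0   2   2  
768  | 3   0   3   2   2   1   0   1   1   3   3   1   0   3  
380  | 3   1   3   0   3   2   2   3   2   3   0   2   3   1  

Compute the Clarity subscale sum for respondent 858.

Respondent 858 raw: 0, 0, 2, 1, 1, 1, 3, 1, 1, 0, 3, 1, 3, 1.
Clarity items: 2, 6, 8, 9, 10, 11.
Reverse-coded (reversed = (0+3) − raw = 3 − raw):
  item 2: 3 − 0 = 3
  item 6: 3 − 1 = 2
  item 8: 1
  item 9: 1
  item 10: 3 − 0 = 3
  item 11: 3
Sum = 3 + 2 + 1 + 1 + 3 + 3 = 13

13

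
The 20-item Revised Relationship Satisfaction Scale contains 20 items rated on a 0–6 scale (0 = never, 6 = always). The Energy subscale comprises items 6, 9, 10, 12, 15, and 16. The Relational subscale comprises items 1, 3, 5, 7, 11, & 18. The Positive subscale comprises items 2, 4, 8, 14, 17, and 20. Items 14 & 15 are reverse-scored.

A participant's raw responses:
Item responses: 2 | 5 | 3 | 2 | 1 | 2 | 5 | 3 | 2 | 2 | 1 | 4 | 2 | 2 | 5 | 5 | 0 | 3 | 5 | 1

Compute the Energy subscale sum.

16

Energy items: 6, 9, 10, 12, 15, 16.
Of these, item 15 is reverse-scored; reverse-coded value = 6 − response.
  item 6: 2
  item 9: 2
  item 10: 2
  item 12: 4
  item 15: 6 − 5 = 1
  item 16: 5
Sum = 2 + 2 + 2 + 4 + 1 + 5 = 16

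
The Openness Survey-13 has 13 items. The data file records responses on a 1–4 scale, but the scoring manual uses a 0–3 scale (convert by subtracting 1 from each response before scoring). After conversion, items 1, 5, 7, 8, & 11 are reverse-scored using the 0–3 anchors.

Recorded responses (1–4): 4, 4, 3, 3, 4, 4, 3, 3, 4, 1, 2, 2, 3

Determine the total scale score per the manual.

Convert to 0–3: 3, 3, 2, 2, 3, 3, 2, 2, 3, 0, 1, 1, 2
Reverse-coded (on a 0–3 scale, reversed = 3 − raw):
  item 1: 3 − 3 = 0
  item 5: 3 − 3 = 0
  item 7: 3 − 2 = 1
  item 8: 3 − 2 = 1
  item 11: 3 − 1 = 2
Scored: 0, 3, 2, 2, 0, 3, 1, 1, 3, 0, 2, 1, 2
Total = 20

20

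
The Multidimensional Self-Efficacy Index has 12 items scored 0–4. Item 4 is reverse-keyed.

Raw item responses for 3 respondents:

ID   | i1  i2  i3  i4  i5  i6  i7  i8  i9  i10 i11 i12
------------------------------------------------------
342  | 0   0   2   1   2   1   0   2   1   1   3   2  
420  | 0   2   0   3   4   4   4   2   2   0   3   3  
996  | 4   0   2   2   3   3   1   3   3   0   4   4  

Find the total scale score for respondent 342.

17

Respondent 342 raw: 0, 0, 2, 1, 2, 1, 0, 2, 1, 1, 3, 2.
Reverse-coded (reverse-coded value = 4 − response):
  item 1: 0
  item 2: 0
  item 3: 2
  item 4: 4 − 1 = 3
  item 5: 2
  item 6: 1
  item 7: 0
  item 8: 2
  item 9: 1
  item 10: 1
  item 11: 3
  item 12: 2
Sum = 0 + 0 + 2 + 3 + 2 + 1 + 0 + 2 + 1 + 1 + 3 + 2 = 17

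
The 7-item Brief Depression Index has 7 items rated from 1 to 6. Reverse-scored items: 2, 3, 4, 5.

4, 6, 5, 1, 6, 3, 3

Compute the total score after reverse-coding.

Reverse-coded items (on a 1–6 scale, reversed = 7 − raw):
  item 2: 7 − 6 = 1
  item 3: 7 − 5 = 2
  item 4: 7 − 1 = 6
  item 5: 7 − 6 = 1
Scored responses: 4, 1, 2, 6, 1, 3, 3
Total = 4 + 1 + 2 + 6 + 1 + 3 + 3 = 20

20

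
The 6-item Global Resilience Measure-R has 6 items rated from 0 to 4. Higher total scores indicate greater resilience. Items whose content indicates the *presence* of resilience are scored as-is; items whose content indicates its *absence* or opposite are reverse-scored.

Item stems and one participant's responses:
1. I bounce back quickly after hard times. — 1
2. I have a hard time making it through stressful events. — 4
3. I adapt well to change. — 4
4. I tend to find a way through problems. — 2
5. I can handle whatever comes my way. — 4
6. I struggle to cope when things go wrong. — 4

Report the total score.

Items 2, 6 describe the absence/opposite of resilience → reverse-score.
on a 0–4 scale, reversed = 4 − raw.
  item 1: 1
  item 2: 4 − 4 = 0
  item 3: 4
  item 4: 2
  item 5: 4
  item 6: 4 − 4 = 0
Total = 1 + 0 + 4 + 2 + 4 + 0 = 11

11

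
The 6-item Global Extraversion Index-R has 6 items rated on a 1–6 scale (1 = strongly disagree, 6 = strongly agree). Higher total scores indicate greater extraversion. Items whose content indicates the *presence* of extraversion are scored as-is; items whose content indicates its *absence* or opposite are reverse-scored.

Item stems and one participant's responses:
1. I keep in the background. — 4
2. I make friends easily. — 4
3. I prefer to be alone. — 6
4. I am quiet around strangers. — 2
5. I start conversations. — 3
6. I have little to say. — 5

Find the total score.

Items 1, 3, 4, 6 describe the absence/opposite of extraversion → reverse-score.
reverse-coded value = 7 − response.
  item 1: 7 − 4 = 3
  item 2: 4
  item 3: 7 − 6 = 1
  item 4: 7 − 2 = 5
  item 5: 3
  item 6: 7 − 5 = 2
Total = 3 + 4 + 1 + 5 + 3 + 2 = 18

18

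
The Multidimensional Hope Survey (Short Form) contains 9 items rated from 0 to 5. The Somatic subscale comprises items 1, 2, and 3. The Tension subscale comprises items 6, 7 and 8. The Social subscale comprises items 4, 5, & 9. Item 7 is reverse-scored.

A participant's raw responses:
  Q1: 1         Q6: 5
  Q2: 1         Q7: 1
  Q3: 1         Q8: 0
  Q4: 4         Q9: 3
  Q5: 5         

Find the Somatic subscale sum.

3

Somatic items: 1, 2, 3.
  item 1: 1
  item 2: 1
  item 3: 1
Sum = 1 + 1 + 1 = 3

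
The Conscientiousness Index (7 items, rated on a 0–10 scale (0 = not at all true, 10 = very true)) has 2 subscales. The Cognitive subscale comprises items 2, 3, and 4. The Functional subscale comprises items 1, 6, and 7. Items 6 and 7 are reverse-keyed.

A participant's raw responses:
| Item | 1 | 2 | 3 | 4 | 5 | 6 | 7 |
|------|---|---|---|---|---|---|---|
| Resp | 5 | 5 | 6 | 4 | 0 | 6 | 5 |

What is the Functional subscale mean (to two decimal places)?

Functional items: 1, 6, 7.
Of these, items 6 & 7 are reverse-keyed; reverse-coded value = 10 − response.
  item 1: 5
  item 6: 10 − 6 = 4
  item 7: 10 − 5 = 5
Sum = 5 + 4 + 5 = 14
Mean = 14 / 3 = 4.67

4.67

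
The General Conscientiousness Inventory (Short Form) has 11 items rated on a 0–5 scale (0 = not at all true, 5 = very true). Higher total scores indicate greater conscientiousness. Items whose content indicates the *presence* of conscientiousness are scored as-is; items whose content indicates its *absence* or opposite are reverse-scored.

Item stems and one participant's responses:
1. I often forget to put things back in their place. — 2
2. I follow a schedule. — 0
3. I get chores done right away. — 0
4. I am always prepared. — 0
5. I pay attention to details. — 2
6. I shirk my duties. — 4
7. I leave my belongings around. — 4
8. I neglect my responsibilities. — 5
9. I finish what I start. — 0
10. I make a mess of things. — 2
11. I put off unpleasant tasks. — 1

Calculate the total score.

14

Items 1, 6, 7, 8, 10, 11 describe the absence/opposite of conscientiousness → reverse-score.
on a 0–5 scale, reversed = 5 − raw.
  item 1: 5 − 2 = 3
  item 2: 0
  item 3: 0
  item 4: 0
  item 5: 2
  item 6: 5 − 4 = 1
  item 7: 5 − 4 = 1
  item 8: 5 − 5 = 0
  item 9: 0
  item 10: 5 − 2 = 3
  item 11: 5 − 1 = 4
Total = 3 + 0 + 0 + 0 + 2 + 1 + 1 + 0 + 0 + 3 + 4 = 14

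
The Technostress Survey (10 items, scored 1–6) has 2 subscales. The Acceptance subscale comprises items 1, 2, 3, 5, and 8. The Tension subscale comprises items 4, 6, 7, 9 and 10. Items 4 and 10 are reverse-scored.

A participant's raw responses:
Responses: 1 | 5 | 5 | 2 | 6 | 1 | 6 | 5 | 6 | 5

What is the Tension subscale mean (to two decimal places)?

Tension items: 4, 6, 7, 9, 10.
Of these, items 4 & 10 are reverse-scored; reversed = (1+6) − raw = 7 − raw.
  item 4: 7 − 2 = 5
  item 6: 1
  item 7: 6
  item 9: 6
  item 10: 7 − 5 = 2
Sum = 5 + 1 + 6 + 6 + 2 = 20
Mean = 20 / 5 = 4.00

4.00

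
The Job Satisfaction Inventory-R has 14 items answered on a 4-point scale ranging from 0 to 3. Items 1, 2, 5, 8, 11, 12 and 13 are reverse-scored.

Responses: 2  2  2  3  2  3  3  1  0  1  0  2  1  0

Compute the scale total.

Apply reverse scoring (on a 0–3 scale, reversed = 3 − raw):
  item 1: 3 − 2 = 1
  item 2: 3 − 2 = 1
  item 5: 3 − 2 = 1
  item 8: 3 − 1 = 2
  item 11: 3 − 0 = 3
  item 12: 3 − 2 = 1
  item 13: 3 − 1 = 2
Scored items: 1, 1, 2, 3, 1, 3, 3, 2, 0, 1, 3, 1, 2, 0
Total = 1 + 1 + 2 + 3 + 1 + 3 + 3 + 2 + 0 + 1 + 3 + 1 + 2 + 0 = 23

23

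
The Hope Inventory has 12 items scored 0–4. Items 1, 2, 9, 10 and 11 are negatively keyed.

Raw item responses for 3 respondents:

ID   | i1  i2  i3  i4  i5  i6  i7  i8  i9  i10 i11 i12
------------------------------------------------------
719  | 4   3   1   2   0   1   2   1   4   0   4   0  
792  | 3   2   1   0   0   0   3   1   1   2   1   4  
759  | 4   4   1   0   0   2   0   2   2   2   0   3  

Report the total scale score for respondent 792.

Respondent 792 raw: 3, 2, 1, 0, 0, 0, 3, 1, 1, 2, 1, 4.
Reverse-coded (reversed = (0+4) − raw = 4 − raw):
  item 1: 4 − 3 = 1
  item 2: 4 − 2 = 2
  item 3: 1
  item 4: 0
  item 5: 0
  item 6: 0
  item 7: 3
  item 8: 1
  item 9: 4 − 1 = 3
  item 10: 4 − 2 = 2
  item 11: 4 − 1 = 3
  item 12: 4
Sum = 1 + 2 + 1 + 0 + 0 + 0 + 3 + 1 + 3 + 2 + 3 + 4 = 20

20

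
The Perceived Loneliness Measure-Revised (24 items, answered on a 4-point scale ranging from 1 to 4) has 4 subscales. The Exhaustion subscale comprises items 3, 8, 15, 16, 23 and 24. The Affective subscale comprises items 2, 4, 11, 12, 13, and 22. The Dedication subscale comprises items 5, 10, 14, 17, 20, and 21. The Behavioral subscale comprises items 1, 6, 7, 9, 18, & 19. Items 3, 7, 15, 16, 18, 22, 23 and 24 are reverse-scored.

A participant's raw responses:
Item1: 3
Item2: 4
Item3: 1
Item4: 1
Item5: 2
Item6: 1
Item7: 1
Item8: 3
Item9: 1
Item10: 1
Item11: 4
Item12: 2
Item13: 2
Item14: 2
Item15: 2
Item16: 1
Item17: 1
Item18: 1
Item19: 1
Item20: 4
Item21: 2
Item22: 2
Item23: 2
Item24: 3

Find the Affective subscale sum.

Affective items: 2, 4, 11, 12, 13, 22.
Of these, item 22 is reverse-scored; reversed = (1+4) − raw = 5 − raw.
  item 2: 4
  item 4: 1
  item 11: 4
  item 12: 2
  item 13: 2
  item 22: 5 − 2 = 3
Sum = 4 + 1 + 4 + 2 + 2 + 3 = 16

16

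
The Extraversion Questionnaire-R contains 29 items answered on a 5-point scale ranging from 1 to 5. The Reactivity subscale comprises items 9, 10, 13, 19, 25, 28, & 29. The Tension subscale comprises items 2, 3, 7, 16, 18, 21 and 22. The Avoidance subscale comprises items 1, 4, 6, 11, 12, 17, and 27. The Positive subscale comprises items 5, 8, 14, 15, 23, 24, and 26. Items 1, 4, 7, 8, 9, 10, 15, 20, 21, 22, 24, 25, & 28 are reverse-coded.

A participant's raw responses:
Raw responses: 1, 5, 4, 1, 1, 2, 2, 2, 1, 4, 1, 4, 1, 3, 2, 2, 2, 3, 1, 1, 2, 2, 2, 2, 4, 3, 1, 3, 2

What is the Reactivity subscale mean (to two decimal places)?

2.29

Reactivity items: 9, 10, 13, 19, 25, 28, 29.
Of these, items 9, 10, 25, & 28 are reverse-coded; on a 1–5 scale, reversed = 6 − raw.
  item 9: 6 − 1 = 5
  item 10: 6 − 4 = 2
  item 13: 1
  item 19: 1
  item 25: 6 − 4 = 2
  item 28: 6 − 3 = 3
  item 29: 2
Sum = 5 + 2 + 1 + 1 + 2 + 3 + 2 = 16
Mean = 16 / 7 = 2.29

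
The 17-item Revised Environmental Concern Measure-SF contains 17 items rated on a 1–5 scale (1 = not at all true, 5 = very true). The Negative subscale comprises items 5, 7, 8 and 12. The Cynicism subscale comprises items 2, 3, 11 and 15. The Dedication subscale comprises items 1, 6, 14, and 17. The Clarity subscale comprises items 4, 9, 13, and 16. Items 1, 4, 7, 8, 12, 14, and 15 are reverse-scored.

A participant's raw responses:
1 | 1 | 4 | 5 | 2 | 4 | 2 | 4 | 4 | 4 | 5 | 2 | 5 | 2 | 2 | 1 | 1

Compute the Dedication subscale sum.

14

Dedication items: 1, 6, 14, 17.
Of these, items 1 and 14 are reverse-scored; on a 1–5 scale, reversed = 6 − raw.
  item 1: 6 − 1 = 5
  item 6: 4
  item 14: 6 − 2 = 4
  item 17: 1
Sum = 5 + 4 + 4 + 1 = 14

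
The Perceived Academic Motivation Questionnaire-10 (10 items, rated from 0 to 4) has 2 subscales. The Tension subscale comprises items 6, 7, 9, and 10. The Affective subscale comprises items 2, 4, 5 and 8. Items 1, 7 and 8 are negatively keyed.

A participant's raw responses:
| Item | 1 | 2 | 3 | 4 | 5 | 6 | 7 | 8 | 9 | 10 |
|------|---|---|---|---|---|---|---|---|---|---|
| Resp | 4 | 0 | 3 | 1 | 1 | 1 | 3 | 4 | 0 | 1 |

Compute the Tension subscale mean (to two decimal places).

Tension items: 6, 7, 9, 10.
Of these, item 7 is negatively keyed; reverse-coded value = 4 − response.
  item 6: 1
  item 7: 4 − 3 = 1
  item 9: 0
  item 10: 1
Sum = 1 + 1 + 0 + 1 = 3
Mean = 3 / 4 = 0.75

0.75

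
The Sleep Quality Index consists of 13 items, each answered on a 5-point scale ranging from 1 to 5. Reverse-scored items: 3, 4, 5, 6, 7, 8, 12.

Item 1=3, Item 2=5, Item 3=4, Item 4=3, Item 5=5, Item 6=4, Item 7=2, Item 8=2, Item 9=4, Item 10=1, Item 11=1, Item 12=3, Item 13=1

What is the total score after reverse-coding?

Reversing items 3, 4, 5, 6, 7, 8, & 12 with 6 − raw:
Total = 3 + 5 + (6−4) + (6−3) + (6−5) + (6−4) + (6−2) + (6−2) + 4 + 1 + 1 + (6−3) + 1
      = 3 + 5 + 2 + 3 + 1 + 2 + 4 + 4 + 4 + 1 + 1 + 3 + 1 = 34

34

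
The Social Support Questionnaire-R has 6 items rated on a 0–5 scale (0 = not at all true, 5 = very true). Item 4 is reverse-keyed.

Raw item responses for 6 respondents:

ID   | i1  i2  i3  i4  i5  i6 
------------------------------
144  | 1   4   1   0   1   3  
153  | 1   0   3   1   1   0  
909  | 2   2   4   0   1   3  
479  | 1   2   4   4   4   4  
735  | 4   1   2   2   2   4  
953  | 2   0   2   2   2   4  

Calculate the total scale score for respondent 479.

Respondent 479 raw: 1, 2, 4, 4, 4, 4.
Reverse-coded (reversed = (0+5) − raw = 5 − raw):
  item 1: 1
  item 2: 2
  item 3: 4
  item 4: 5 − 4 = 1
  item 5: 4
  item 6: 4
Sum = 1 + 2 + 4 + 1 + 4 + 4 = 16

16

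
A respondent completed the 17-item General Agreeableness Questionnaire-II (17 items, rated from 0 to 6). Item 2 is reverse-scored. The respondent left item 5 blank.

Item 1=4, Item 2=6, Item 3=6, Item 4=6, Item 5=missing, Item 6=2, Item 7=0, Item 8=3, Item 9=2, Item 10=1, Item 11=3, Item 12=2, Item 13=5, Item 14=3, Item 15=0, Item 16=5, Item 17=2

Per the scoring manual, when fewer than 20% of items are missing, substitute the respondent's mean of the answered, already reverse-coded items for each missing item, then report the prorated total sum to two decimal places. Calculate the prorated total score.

46.75

Reverse-coded (reversed = (0+6) − raw = 6 − raw):
  item 2: 6 − 6 = 0
Completed scored items (16 of 17): 4, 0, 6, 6, 2, 0, 3, 2, 1, 3, 2, 5, 3, 0, 5, 2; sum = 44.
Person mean = 44 / 16 ≈ 2.7500
Prorated total = (44 / 16) × 17 = 46.75 (to 2 dp)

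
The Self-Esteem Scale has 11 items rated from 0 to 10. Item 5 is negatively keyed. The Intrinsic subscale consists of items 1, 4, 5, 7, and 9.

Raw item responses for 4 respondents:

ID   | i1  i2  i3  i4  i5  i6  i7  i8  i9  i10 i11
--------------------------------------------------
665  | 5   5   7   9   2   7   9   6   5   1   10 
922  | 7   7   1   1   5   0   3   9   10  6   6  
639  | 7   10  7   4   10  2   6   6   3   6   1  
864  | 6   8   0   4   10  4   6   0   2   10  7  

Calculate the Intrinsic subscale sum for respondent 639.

20

Respondent 639 raw: 7, 10, 7, 4, 10, 2, 6, 6, 3, 6, 1.
Intrinsic items: 1, 4, 5, 7, 9.
Reverse-coded (reverse-coded value = 10 − response):
  item 1: 7
  item 4: 4
  item 5: 10 − 10 = 0
  item 7: 6
  item 9: 3
Sum = 7 + 4 + 0 + 6 + 3 = 20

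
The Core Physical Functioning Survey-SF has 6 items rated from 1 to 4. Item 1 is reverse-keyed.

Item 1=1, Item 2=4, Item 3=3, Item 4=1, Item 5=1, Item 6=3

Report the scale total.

Reversing item 1 with 5 − raw:
Total = (5−1) + 4 + 3 + 1 + 1 + 3
      = 4 + 4 + 3 + 1 + 1 + 3 = 16

16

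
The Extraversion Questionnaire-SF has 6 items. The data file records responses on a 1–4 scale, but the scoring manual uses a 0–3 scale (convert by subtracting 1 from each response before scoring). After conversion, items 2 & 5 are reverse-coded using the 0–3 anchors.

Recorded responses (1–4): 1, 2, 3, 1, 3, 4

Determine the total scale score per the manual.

Convert to 0–3: 0, 1, 2, 0, 2, 3
Reverse-coded (reversed = (0+3) − raw = 3 − raw):
  item 2: 3 − 1 = 2
  item 5: 3 − 2 = 1
Scored: 0, 2, 2, 0, 1, 3
Total = 8

8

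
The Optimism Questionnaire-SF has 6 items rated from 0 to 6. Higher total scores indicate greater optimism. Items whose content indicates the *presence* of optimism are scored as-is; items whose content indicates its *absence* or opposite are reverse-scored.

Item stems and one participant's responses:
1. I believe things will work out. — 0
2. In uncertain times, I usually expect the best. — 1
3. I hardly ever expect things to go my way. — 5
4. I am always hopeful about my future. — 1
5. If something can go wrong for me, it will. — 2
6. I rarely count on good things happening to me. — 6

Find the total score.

Items 3, 5, 6 describe the absence/opposite of optimism → reverse-score.
on a 0–6 scale, reversed = 6 − raw.
  item 1: 0
  item 2: 1
  item 3: 6 − 5 = 1
  item 4: 1
  item 5: 6 − 2 = 4
  item 6: 6 − 6 = 0
Total = 0 + 1 + 1 + 1 + 4 + 0 = 7

7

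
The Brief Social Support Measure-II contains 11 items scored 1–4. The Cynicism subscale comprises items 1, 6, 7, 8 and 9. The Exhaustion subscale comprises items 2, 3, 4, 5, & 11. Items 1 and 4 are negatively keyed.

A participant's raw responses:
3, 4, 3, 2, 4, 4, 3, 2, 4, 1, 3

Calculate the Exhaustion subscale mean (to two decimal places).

Exhaustion items: 2, 3, 4, 5, 11.
Of these, item 4 is negatively keyed; reverse-coded value = 5 − response.
  item 2: 4
  item 3: 3
  item 4: 5 − 2 = 3
  item 5: 4
  item 11: 3
Sum = 4 + 3 + 3 + 4 + 3 = 17
Mean = 17 / 5 = 3.40

3.40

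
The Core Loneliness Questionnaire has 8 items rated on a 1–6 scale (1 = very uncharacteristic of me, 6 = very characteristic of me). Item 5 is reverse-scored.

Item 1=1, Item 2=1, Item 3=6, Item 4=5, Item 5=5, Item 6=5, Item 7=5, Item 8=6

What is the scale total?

Raw sum = 34. Reverse-scored items: 5; their raw sum = 5.
Each reversal replaces raw with 7 − raw, changing the total by 7 − 2·raw per item.
Total = 34 + 1·7 − 2·5 = 34 + 7 − 10 = 31

31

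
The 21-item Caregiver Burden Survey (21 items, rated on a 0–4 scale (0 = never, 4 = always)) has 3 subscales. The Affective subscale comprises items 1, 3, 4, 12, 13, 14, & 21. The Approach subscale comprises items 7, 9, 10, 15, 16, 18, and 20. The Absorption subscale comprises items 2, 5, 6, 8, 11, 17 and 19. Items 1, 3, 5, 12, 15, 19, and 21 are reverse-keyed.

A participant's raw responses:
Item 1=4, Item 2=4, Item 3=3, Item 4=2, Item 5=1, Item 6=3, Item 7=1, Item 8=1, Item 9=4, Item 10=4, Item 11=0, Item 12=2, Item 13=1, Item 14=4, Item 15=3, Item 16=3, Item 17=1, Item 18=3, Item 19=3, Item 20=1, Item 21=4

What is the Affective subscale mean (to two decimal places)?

1.43

Affective items: 1, 3, 4, 12, 13, 14, 21.
Of these, items 1, 3, 12, and 21 are reverse-keyed; on a 0–4 scale, reversed = 4 − raw.
  item 1: 4 − 4 = 0
  item 3: 4 − 3 = 1
  item 4: 2
  item 12: 4 − 2 = 2
  item 13: 1
  item 14: 4
  item 21: 4 − 4 = 0
Sum = 0 + 1 + 2 + 2 + 1 + 4 + 0 = 10
Mean = 10 / 7 = 1.43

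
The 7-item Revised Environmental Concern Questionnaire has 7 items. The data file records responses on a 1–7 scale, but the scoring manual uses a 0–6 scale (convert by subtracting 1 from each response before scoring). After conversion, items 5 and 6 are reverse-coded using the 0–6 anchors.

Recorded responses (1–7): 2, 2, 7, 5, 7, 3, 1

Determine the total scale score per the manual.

Convert to 0–6: 1, 1, 6, 4, 6, 2, 0
Reverse-coded (reversed = (0+6) − raw = 6 − raw):
  item 5: 6 − 6 = 0
  item 6: 6 − 2 = 4
Scored: 1, 1, 6, 4, 0, 4, 0
Total = 16

16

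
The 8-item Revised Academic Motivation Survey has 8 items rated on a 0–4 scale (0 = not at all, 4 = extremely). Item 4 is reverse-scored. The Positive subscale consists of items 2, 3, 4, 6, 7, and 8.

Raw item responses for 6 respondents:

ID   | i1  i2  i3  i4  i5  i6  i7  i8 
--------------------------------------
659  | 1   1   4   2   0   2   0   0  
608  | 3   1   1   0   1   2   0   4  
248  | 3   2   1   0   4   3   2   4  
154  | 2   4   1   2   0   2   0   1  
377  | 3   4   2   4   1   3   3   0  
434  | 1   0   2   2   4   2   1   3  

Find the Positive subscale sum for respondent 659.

9

Respondent 659 raw: 1, 1, 4, 2, 0, 2, 0, 0.
Positive items: 2, 3, 4, 6, 7, 8.
Reverse-coded (on a 0–4 scale, reversed = 4 − raw):
  item 2: 1
  item 3: 4
  item 4: 4 − 2 = 2
  item 6: 2
  item 7: 0
  item 8: 0
Sum = 1 + 4 + 2 + 2 + 0 + 0 = 9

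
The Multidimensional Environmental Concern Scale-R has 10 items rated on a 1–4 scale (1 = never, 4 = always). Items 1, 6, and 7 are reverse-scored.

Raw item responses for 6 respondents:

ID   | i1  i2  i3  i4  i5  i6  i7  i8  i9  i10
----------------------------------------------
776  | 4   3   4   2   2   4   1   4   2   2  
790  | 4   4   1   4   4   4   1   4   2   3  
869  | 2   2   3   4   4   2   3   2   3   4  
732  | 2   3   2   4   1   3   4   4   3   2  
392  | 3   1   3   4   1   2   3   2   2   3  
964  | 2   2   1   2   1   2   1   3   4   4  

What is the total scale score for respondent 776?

25

Respondent 776 raw: 4, 3, 4, 2, 2, 4, 1, 4, 2, 2.
Reverse-coded (reverse-coded value = 5 − response):
  item 1: 5 − 4 = 1
  item 2: 3
  item 3: 4
  item 4: 2
  item 5: 2
  item 6: 5 − 4 = 1
  item 7: 5 − 1 = 4
  item 8: 4
  item 9: 2
  item 10: 2
Sum = 1 + 3 + 4 + 2 + 2 + 1 + 4 + 4 + 2 + 2 = 25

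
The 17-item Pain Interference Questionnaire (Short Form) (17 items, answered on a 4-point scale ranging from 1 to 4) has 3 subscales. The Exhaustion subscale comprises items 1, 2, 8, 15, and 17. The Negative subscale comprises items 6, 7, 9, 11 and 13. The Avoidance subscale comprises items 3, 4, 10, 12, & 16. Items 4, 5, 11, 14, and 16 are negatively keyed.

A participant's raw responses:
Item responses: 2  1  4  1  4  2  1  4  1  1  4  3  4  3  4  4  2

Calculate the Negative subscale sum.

9

Negative items: 6, 7, 9, 11, 13.
Of these, item 11 is negatively keyed; reversed = (1+4) − raw = 5 − raw.
  item 6: 2
  item 7: 1
  item 9: 1
  item 11: 5 − 4 = 1
  item 13: 4
Sum = 2 + 1 + 1 + 1 + 4 = 9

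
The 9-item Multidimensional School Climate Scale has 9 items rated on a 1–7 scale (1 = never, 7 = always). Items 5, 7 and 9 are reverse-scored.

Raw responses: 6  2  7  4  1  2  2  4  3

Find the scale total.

Reverse-scored items use 8 − raw:
  item 5: 8 − 1 = 7
  item 7: 8 − 2 = 6
  item 9: 8 − 3 = 5
Scored responses: 6, 2, 7, 4, 7, 2, 6, 4, 5
Total = 6 + 2 + 7 + 4 + 7 + 2 + 6 + 4 + 5 = 43

43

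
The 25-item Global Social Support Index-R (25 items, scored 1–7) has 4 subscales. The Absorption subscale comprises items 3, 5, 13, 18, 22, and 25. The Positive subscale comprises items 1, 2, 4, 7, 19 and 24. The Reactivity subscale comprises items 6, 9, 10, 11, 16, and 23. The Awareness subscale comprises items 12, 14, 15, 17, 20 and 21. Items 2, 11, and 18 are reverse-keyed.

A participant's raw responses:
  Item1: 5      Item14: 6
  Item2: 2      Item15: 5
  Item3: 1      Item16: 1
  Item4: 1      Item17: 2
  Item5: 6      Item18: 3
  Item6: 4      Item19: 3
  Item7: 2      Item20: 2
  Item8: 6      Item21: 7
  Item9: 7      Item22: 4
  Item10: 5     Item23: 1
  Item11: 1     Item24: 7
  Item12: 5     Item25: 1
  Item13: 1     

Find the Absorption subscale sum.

Absorption items: 3, 5, 13, 18, 22, 25.
Of these, item 18 is reverse-keyed; reversed = (1+7) − raw = 8 − raw.
  item 3: 1
  item 5: 6
  item 13: 1
  item 18: 8 − 3 = 5
  item 22: 4
  item 25: 1
Sum = 1 + 6 + 1 + 5 + 4 + 1 = 18

18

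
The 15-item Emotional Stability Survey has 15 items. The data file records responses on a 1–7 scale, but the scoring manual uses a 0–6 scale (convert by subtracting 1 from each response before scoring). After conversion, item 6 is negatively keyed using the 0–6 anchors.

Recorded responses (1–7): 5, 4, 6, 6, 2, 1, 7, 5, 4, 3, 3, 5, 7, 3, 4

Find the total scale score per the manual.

Convert to 0–6: 4, 3, 5, 5, 1, 0, 6, 4, 3, 2, 2, 4, 6, 2, 3
Reverse-coded (reverse-coded value = 6 − response):
  item 6: 6 − 0 = 6
Scored: 4, 3, 5, 5, 1, 6, 6, 4, 3, 2, 2, 4, 6, 2, 3
Total = 56

56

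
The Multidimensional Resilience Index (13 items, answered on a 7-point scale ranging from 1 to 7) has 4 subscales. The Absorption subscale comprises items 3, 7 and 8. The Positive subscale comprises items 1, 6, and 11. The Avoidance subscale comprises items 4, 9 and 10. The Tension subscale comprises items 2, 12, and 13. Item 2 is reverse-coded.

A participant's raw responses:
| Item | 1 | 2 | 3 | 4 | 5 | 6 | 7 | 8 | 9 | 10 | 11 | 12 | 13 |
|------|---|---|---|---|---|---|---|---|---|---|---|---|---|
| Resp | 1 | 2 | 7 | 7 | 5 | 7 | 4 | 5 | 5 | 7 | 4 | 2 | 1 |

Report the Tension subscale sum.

Tension items: 2, 12, 13.
Of these, item 2 is reverse-coded; reversed = (1+7) − raw = 8 − raw.
  item 2: 8 − 2 = 6
  item 12: 2
  item 13: 1
Sum = 6 + 2 + 1 = 9

9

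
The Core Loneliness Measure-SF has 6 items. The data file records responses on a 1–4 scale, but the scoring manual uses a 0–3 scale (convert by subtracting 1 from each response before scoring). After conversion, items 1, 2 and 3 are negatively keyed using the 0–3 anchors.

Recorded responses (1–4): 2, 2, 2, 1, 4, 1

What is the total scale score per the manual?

Convert to 0–3: 1, 1, 1, 0, 3, 0
Reverse-coded (reversed = (0+3) − raw = 3 − raw):
  item 1: 3 − 1 = 2
  item 2: 3 − 1 = 2
  item 3: 3 − 1 = 2
Scored: 2, 2, 2, 0, 3, 0
Total = 9

9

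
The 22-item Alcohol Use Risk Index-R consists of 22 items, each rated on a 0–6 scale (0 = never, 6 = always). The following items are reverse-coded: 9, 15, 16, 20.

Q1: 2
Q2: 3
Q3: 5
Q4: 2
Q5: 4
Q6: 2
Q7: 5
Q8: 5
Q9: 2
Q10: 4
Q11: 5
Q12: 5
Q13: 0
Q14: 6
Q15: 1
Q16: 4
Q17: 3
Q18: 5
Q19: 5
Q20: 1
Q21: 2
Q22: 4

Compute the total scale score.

83

Reverse-coded items (on a 0–6 scale, reversed = 6 − raw):
  item 9: 6 − 2 = 4
  item 15: 6 − 1 = 5
  item 16: 6 − 4 = 2
  item 20: 6 − 1 = 5
After reverse-coding: 2, 3, 5, 2, 4, 2, 5, 5, 4, 4, 5, 5, 0, 6, 5, 2, 3, 5, 5, 5, 2, 4
Total = 2 + 3 + 5 + 2 + 4 + 2 + 5 + 5 + 4 + 4 + 5 + 5 + 0 + 6 + 5 + 2 + 3 + 5 + 5 + 5 + 2 + 4 = 83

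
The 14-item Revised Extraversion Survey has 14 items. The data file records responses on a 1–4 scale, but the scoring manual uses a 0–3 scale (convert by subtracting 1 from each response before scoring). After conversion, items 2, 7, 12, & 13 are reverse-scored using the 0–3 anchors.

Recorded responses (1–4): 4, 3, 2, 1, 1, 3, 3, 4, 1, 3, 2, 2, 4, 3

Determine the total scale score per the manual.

Convert to 0–3: 3, 2, 1, 0, 0, 2, 2, 3, 0, 2, 1, 1, 3, 2
Reverse-coded (reverse-coded value = 3 − response):
  item 2: 3 − 2 = 1
  item 7: 3 − 2 = 1
  item 12: 3 − 1 = 2
  item 13: 3 − 3 = 0
Scored: 3, 1, 1, 0, 0, 2, 1, 3, 0, 2, 1, 2, 0, 2
Total = 18

18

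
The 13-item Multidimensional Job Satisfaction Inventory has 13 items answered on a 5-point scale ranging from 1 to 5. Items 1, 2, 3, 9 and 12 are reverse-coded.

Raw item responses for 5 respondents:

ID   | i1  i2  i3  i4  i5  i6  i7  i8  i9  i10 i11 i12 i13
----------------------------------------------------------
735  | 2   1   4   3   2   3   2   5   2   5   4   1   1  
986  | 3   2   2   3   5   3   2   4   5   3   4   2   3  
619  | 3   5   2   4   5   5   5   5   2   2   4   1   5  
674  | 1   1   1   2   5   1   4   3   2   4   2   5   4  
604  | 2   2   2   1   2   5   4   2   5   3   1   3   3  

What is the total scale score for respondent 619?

52

Respondent 619 raw: 3, 5, 2, 4, 5, 5, 5, 5, 2, 2, 4, 1, 5.
Reverse-coded (on a 1–5 scale, reversed = 6 − raw):
  item 1: 6 − 3 = 3
  item 2: 6 − 5 = 1
  item 3: 6 − 2 = 4
  item 4: 4
  item 5: 5
  item 6: 5
  item 7: 5
  item 8: 5
  item 9: 6 − 2 = 4
  item 10: 2
  item 11: 4
  item 12: 6 − 1 = 5
  item 13: 5
Sum = 3 + 1 + 4 + 4 + 5 + 5 + 5 + 5 + 4 + 2 + 4 + 5 + 5 = 52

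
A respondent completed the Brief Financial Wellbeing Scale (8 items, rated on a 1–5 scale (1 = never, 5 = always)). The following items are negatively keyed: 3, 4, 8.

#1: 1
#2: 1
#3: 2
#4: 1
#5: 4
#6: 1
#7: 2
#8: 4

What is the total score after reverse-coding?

20

Raw sum = 16. Negatively keyed items: 3, 4, 8; their raw sum = 7.
Each reversal replaces raw with 6 − raw, changing the total by 6 − 2·raw per item.
Total = 16 + 3·6 − 2·7 = 16 + 18 − 14 = 20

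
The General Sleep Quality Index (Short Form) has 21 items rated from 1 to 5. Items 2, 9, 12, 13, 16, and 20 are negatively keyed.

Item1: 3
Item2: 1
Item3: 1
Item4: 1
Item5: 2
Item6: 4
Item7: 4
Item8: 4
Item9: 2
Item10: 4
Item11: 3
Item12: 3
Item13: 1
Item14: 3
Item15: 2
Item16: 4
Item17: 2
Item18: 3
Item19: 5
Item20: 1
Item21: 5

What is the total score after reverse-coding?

70

Raw sum = 58. Negatively keyed items: 2, 9, 12, 13, 16, 20; their raw sum = 12.
Each reversal replaces raw with 6 − raw, changing the total by 6 − 2·raw per item.
Total = 58 + 6·6 − 2·12 = 58 + 36 − 24 = 70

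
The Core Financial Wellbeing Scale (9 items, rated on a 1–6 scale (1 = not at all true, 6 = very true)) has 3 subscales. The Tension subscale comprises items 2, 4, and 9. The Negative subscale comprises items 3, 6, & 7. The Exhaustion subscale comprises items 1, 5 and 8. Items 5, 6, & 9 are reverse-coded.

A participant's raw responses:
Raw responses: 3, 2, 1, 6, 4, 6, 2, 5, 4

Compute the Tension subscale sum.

11

Tension items: 2, 4, 9.
Of these, item 9 is reverse-coded; on a 1–6 scale, reversed = 7 − raw.
  item 2: 2
  item 4: 6
  item 9: 7 − 4 = 3
Sum = 2 + 6 + 3 = 11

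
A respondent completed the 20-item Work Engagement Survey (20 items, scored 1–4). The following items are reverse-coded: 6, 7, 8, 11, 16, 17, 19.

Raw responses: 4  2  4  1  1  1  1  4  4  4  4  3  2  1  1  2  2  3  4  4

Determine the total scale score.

51

Reversing items 6, 7, 8, 11, 16, 17, and 19 with 5 − raw:
Total = 4 + 2 + 4 + 1 + 1 + (5−1) + (5−1) + (5−4) + 4 + 4 + (5−4) + 3 + 2 + 1 + 1 + (5−2) + (5−2) + 3 + (5−4) + 4
      = 4 + 2 + 4 + 1 + 1 + 4 + 4 + 1 + 4 + 4 + 1 + 3 + 2 + 1 + 1 + 3 + 3 + 3 + 1 + 4 = 51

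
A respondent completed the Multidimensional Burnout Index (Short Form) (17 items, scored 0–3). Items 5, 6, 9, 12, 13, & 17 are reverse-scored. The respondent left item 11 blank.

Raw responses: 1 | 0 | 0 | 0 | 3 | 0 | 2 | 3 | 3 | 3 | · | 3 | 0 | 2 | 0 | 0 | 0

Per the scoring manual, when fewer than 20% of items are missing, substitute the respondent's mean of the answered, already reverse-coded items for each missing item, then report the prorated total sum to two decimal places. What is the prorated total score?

21.25

Reverse-coded (reverse-coded value = 3 − response):
  item 5: 3 − 3 = 0
  item 6: 3 − 0 = 3
  item 9: 3 − 3 = 0
  item 12: 3 − 3 = 0
  item 13: 3 − 0 = 3
  item 17: 3 − 0 = 3
Completed scored items (16 of 17): 1, 0, 0, 0, 0, 3, 2, 3, 0, 3, 0, 3, 2, 0, 0, 3; sum = 20.
Person mean = 20 / 16 ≈ 1.2500
Prorated total = (20 / 16) × 17 = 21.25 (to 2 dp)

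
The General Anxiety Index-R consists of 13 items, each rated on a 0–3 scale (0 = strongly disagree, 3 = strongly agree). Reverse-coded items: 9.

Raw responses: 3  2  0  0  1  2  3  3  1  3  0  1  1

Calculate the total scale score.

Apply reverse scoring (reverse-coded value = 3 − response):
  item 9: 3 − 1 = 2
After reverse-coding: 3, 2, 0, 0, 1, 2, 3, 3, 2, 3, 0, 1, 1
Total = 3 + 2 + 0 + 0 + 1 + 2 + 3 + 3 + 2 + 3 + 0 + 1 + 1 = 21

21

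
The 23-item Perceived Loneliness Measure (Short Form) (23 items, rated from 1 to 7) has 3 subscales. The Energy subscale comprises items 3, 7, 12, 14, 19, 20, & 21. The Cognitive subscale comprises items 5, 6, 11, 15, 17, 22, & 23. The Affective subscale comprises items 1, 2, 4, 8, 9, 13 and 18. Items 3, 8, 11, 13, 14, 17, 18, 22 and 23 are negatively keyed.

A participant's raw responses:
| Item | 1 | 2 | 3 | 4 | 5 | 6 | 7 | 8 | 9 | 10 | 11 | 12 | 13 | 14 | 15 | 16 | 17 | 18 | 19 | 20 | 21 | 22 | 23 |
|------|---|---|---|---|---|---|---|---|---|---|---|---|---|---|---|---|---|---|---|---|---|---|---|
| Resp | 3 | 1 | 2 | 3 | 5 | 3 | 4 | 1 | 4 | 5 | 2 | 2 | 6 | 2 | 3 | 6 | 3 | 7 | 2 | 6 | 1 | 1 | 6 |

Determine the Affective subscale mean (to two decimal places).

Affective items: 1, 2, 4, 8, 9, 13, 18.
Of these, items 8, 13, and 18 are negatively keyed; reversed = (1+7) − raw = 8 − raw.
  item 1: 3
  item 2: 1
  item 4: 3
  item 8: 8 − 1 = 7
  item 9: 4
  item 13: 8 − 6 = 2
  item 18: 8 − 7 = 1
Sum = 3 + 1 + 3 + 7 + 4 + 2 + 1 = 21
Mean = 21 / 7 = 3.00

3.00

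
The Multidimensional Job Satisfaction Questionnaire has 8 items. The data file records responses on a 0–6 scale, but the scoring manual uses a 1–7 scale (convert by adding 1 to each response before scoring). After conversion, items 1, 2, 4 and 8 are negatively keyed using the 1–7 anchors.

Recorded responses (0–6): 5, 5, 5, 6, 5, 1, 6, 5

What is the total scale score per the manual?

28

Convert to 1–7: 6, 6, 6, 7, 6, 2, 7, 6
Reverse-coded (on a 1–7 scale, reversed = 8 − raw):
  item 1: 8 − 6 = 2
  item 2: 8 − 6 = 2
  item 4: 8 − 7 = 1
  item 8: 8 − 6 = 2
Scored: 2, 2, 6, 1, 6, 2, 7, 2
Total = 28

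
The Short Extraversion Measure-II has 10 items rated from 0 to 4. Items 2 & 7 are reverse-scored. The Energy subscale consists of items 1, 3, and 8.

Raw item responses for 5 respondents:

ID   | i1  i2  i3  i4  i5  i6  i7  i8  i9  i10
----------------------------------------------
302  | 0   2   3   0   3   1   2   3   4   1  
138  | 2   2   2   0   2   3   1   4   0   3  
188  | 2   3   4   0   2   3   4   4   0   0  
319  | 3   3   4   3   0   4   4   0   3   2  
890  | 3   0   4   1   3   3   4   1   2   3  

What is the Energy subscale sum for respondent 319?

Respondent 319 raw: 3, 3, 4, 3, 0, 4, 4, 0, 3, 2.
Energy items: 1, 3, 8.
Reverse-coded (on a 0–4 scale, reversed = 4 − raw):
  item 1: 3
  item 3: 4
  item 8: 0
Sum = 3 + 4 + 0 = 7

7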